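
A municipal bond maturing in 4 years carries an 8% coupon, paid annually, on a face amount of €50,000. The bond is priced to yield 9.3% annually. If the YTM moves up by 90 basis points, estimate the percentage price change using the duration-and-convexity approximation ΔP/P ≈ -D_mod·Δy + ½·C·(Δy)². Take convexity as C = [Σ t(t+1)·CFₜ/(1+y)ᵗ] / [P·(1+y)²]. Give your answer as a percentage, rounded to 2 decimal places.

With y = 0.093:
  t   CF        PV=CF/(1+0.093)^t    t·PV        t(t+1)·PV
  1     4,000.00     3,659.6523     3,659.6523       7,319.3047
  2     4,000.00     3,348.2638     6,696.5276      20,089.5828
  3     4,000.00     3,063.3704     9,190.1111      36,760.4443
  4    54,000.00    37,836.6878   151,346.7514     756,733.7569
  Σ                 47,907.9743   170,893.0424     820,903.0886
P = 47,907.9743; D_Mac = 3.56711 yrs; D_mod = 3.26360 yrs; C = 14.34312.
Duration effect: -3.26360 × (+0.009) = -0.029372
Convexity effect: 0.5 × 14.34312 × (0.009)² = +0.0005809
ΔP/P ≈ -0.029372 + 0.0005809 = -0.028791 = -2.8791%.

-2.88%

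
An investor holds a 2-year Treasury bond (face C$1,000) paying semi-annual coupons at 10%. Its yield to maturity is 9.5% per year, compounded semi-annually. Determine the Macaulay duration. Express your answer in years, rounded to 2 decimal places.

1.86 years

Periodic yield y = 0.0475. Discount each cash flow and weight by its period:
  t   CF        PV=CF/(1+0.0475)^t    t·PV
  1        50.00        47.7327        47.7327
  2        50.00        45.5682        91.1364
  3        50.00        43.5019       130.5056
  4     1,050.00       872.1138     3,488.4553
  Σ                  1,008.9166     3,757.8300
Price P = Σ PV = 1,008.9166.
Macaulay duration = Σ(t·PV) / P = 3,757.8300 / 1,008.9166 = 3.72462 half-year periods.
In years: 3.72462 / 2 = 1.86231 years.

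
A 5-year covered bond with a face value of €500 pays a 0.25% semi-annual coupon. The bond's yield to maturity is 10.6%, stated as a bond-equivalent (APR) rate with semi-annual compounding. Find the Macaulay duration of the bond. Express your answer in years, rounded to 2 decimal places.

Periodic yield y = 0.053. Discount each cash flow and weight by its period:
  t   CF        PV=CF/(1+0.053)^t    t·PV
  1        0.625         0.5935         0.5935
  2        0.625         0.5637         1.1273
  3        0.625         0.5353         1.6059
  4        0.625         0.5084         2.0334
  5        0.625         0.4828         2.4138
  6        0.625         0.4585         2.7508
  7        0.625         0.4354         3.0478
  8        0.625         0.4135         3.3078
  9        0.625         0.3927         3.5340
  10     500.625       298.6956     2,986.9560
  Σ                    303.0792     3,007.3704
Price P = Σ PV = 303.0792.
Macaulay duration = Σ(t·PV) / P = 3,007.3704 / 303.0792 = 9.92272 half-year periods.
In years: 9.92272 / 2 = 4.96136 years.

4.96 years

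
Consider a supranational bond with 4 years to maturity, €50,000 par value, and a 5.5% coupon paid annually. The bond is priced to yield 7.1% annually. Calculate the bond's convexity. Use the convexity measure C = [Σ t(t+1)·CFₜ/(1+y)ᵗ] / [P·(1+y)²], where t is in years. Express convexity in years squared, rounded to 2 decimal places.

15.64

With y = 0.071:
  t   CF        PV=CF/(1+0.071)^t    t·PV        t(t+1)·PV
  1     2,750.00     2,567.6937     2,567.6937       5,135.3875
  2     2,750.00     2,397.4732     4,794.9463      14,384.8389
  3     2,750.00     2,238.5370     6,715.6111      26,862.4443
  4    52,750.00    40,092.6332   160,370.5328     801,852.6638
  Σ                 47,296.3371   174,448.7839     848,235.3345
P = 47,296.3371.
Convexity = Σ t(t+1)·PV / [P·(1+y)²] = 848,235.3345 / (47,296.3371 × 1.147041) = 15.63543.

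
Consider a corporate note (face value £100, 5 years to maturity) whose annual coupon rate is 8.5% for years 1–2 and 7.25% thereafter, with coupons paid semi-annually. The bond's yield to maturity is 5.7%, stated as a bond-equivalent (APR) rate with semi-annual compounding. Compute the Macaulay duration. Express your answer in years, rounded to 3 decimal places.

Periodic yield y = 0.0285. Discount each cash flow and weight by its period:
  t   CF        PV=CF/(1+0.0285)^t    t·PV
  1        4.250         4.1322         4.1322
  2        4.250         4.0177         8.0355
  3        4.250         3.9064        11.7192
  4        4.250         3.7981        15.1926
  5        3.625         3.1498        15.7491
  6        3.625         3.0625        18.3753
  7        3.625         2.9777        20.8438
  8        3.625         2.8952        23.1613
  9        3.625         2.8149        25.3345
  10     103.625        78.2387       782.3869
  Σ                    108.9933       924.9303
Price P = Σ PV = 108.9933.
Macaulay duration = Σ(t·PV) / P = 924.9303 / 108.9933 = 8.48612 half-year periods.
In years: 8.48612 / 2 = 4.24306 years.

4.243 years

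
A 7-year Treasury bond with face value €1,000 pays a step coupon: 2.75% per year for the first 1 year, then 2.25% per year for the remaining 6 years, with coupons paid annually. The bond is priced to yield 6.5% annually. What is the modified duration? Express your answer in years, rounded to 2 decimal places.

6.05 years

Periodic yield y = 0.065. First find Macaulay duration:
  t   CF        PV=CF/(1+0.065)^t    t·PV
  1        27.50        25.8216        25.8216
  2        22.50        19.8373        39.6747
  3        22.50        18.6266        55.8798
  4        22.50        17.4898        69.9591
  5        22.50        16.4223        82.1116
  6        22.50        15.4200        92.5201
  7     1,022.50       657.9851     4,605.8957
  Σ                    771.6027     4,971.8626
P = 771.6027; Macaulay duration = 4,971.8626 / 771.6027 = 6.44355 years.
Modified duration = D_Mac / (1 + y) = 6.44355 / 1.065 = 6.05028 years.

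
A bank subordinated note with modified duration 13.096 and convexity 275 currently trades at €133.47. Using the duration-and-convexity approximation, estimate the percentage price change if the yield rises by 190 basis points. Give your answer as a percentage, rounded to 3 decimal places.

-19.919%

Duration effect: -D_mod·Δy = -13.096 × (+0.019) = -0.248824
Convexity effect: ½·C·(Δy)² = 0.5 × 275 × (0.019)² = +0.0496375
ΔP/P ≈ -0.248824 + 0.0496375 = -0.1991865
= -19.91865%.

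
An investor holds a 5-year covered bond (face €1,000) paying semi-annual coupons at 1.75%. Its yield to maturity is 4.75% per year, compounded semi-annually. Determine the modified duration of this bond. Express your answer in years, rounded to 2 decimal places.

Periodic yield y = 0.02375. First find Macaulay duration:
  t   CF        PV=CF/(1+0.02375)^t    t·PV
  1         8.75         8.5470         8.5470
  2         8.75         8.3487        16.6975
  3         8.75         8.1550        24.4651
  4         8.75         7.9659        31.8634
  5         8.75         7.7811        38.9053
  6         8.75         7.6005        45.6033
  7         8.75         7.4242        51.9695
  8         8.75         7.2520        58.0159
  9         8.75         7.0837        63.7537
  10    1,008.75       797.7088     7,977.0883
  Σ                    867.8670     8,316.9089
P = 867.8670; Macaulay duration = 8,316.9089 / 867.8670 = 9.58316 half-year periods = 4.79158 years.
Modified duration = D_Mac / (1 + y) = 4.79158 / 1.02375 = 4.68042 years.

4.68 years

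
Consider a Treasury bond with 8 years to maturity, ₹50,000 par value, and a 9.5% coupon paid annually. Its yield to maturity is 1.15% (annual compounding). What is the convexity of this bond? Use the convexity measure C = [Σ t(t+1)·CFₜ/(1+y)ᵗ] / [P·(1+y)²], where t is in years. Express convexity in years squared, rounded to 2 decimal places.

With y = 0.0115:
  t   CF        PV=CF/(1+0.0115)^t    t·PV        t(t+1)·PV
  1     4,750.00     4,695.9960     4,695.9960       9,391.9921
  2     4,750.00     4,642.6061     9,285.2122      27,855.6365
  3     4,750.00     4,589.8231    13,769.4693      55,077.8773
  4     4,750.00     4,537.6402    18,150.5610      90,752.8049
  5     4,750.00     4,486.0507    22,430.2533     134,581.5199
  6     4,750.00     4,435.0476    26,610.2857     186,271.9999
  7     4,750.00     4,384.6244    30,692.3711     245,538.9684
  8    54,750.00    49,963.9801   399,711.8407   3,597,406.5667
  Σ                 81,735.7683   525,345.9893   4,346,877.3658
P = 81,735.7683.
Convexity = Σ t(t+1)·PV / [P·(1+y)²] = 4,346,877.3658 / (81,735.7683 × 1.023132) = 51.97966.

51.98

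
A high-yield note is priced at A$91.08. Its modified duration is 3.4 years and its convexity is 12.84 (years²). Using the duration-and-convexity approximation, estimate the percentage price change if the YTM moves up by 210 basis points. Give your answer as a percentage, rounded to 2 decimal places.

-6.86%

Duration effect: -D_mod·Δy = -3.4 × (+0.021) = -0.071400
Convexity effect: ½·C·(Δy)² = 0.5 × 12.84 × (0.021)² = +0.00283122
ΔP/P ≈ -0.071400 + 0.00283122 = -0.06856878
= -6.856878%.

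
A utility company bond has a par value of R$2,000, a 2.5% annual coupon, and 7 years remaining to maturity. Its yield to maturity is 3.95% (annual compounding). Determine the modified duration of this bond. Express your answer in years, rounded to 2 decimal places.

6.23 years

Periodic yield y = 0.0395. First find Macaulay duration:
  t   CF        PV=CF/(1+0.0395)^t    t·PV
  1        50.00        48.1000        48.1000
  2        50.00        46.2723        92.5446
  3        50.00        44.5140       133.5420
  4        50.00        42.8225       171.2900
  5        50.00        41.1953       205.9764
  6        50.00        39.6299       237.7794
  7     2,050.00     1,563.0843    10,941.5902
  Σ                  1,825.6183    11,830.8227
P = 1,825.6183; Macaulay duration = 11,830.8227 / 1,825.6183 = 6.48045 years.
Modified duration = D_Mac / (1 + y) = 6.48045 / 1.0395 = 6.23420 years.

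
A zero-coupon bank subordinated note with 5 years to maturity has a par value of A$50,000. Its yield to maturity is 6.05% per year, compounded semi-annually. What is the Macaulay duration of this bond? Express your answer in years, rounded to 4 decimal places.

5.0000 years

A zero-coupon bond has a single cash flow at maturity, so its Macaulay duration equals its maturity: 5 years.
(Equivalently: 10 semi-annual periods ÷ 2 = 5 years.)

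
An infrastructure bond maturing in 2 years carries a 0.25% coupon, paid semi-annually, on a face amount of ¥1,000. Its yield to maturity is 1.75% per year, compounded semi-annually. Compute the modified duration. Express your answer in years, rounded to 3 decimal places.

1.979 years

Periodic yield y = 0.00875. First find Macaulay duration:
  t   CF        PV=CF/(1+0.00875)^t    t·PV
  1         1.25         1.2392         1.2392
  2         1.25         1.2284         2.4568
  3         1.25         1.2178         3.6533
  4     1,001.25       966.9596     3,867.8385
  Σ                    970.6449     3,875.1877
P = 970.6449; Macaulay duration = 3,875.1877 / 970.6449 = 3.99238 half-year periods = 1.99619 years.
Modified duration = D_Mac / (1 + y) = 1.99619 / 1.00875 = 1.97888 years.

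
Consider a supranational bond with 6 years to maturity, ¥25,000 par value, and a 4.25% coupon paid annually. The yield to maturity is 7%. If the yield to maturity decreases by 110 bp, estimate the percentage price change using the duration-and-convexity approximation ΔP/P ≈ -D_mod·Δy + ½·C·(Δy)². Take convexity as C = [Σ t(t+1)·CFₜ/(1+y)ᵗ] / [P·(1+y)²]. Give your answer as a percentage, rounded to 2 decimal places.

With y = 0.07:
  t   CF        PV=CF/(1+0.07)^t    t·PV        t(t+1)·PV
  1     1,062.50       992.9907       992.9907       1,985.9813
  2     1,062.50       928.0286     1,856.0573       5,568.1719
  3     1,062.50       867.3165     2,601.9495      10,407.7979
  4     1,062.50       810.5762     3,242.3047      16,211.5233
  5     1,062.50       757.5478     3,787.7391      22,726.4345
  6    26,062.50    17,366.5442   104,199.2652     729,394.8567
  Σ                 21,723.0040   116,680.3064     786,294.7656
P = 21,723.0040; D_Mac = 5.37128 yrs; D_mod = 5.01989 yrs; C = 31.61535.
Duration effect: -5.01989 × (-0.011) = +0.055219
Convexity effect: 0.5 × 31.61535 × (-0.011)² = +0.0019127
ΔP/P ≈ +0.055219 + 0.0019127 = +0.057131 = +5.7131%.

+5.71%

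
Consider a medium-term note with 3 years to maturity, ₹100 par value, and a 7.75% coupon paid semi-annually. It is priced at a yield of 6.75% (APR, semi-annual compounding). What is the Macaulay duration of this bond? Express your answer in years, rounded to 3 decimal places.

Periodic yield y = 0.03375. Discount each cash flow and weight by its period:
  t   CF        PV=CF/(1+0.03375)^t    t·PV
  1        3.875         3.7485         3.7485
  2        3.875         3.6261         7.2522
  3        3.875         3.5077        10.5232
  4        3.875         3.3932        13.5728
  5        3.875         3.2824        16.4121
  6      103.875        85.1173       510.7039
  Σ                    102.6753       562.2126
Price P = Σ PV = 102.6753.
Macaulay duration = Σ(t·PV) / P = 562.2126 / 102.6753 = 5.47564 half-year periods.
In years: 5.47564 / 2 = 2.73782 years.

2.738 years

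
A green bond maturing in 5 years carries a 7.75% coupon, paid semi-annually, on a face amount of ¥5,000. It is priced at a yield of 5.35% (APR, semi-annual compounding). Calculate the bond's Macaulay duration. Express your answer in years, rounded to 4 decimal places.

4.2820 years

Periodic yield y = 0.02675. Discount each cash flow and weight by its period:
  t   CF        PV=CF/(1+0.02675)^t    t·PV
  1       193.75       188.7022       188.7022
  2       193.75       183.7859       367.5719
  3       193.75       178.9978       536.9933
  4       193.75       174.3343       697.3372
  5       193.75       169.7924       848.9618
  6       193.75       165.3687       992.2125
  7       193.75       161.0604     1,127.4227
  8       193.75       156.8643     1,254.9141
  9       193.75       152.7775     1,374.9972
  10    5,193.75     3,988.7234    39,887.2344
  Σ                  5,520.4069    47,276.3474
Price P = Σ PV = 5,520.4069.
Macaulay duration = Σ(t·PV) / P = 47,276.3474 / 5,520.4069 = 8.56392 half-year periods.
In years: 8.56392 / 2 = 4.28196 years.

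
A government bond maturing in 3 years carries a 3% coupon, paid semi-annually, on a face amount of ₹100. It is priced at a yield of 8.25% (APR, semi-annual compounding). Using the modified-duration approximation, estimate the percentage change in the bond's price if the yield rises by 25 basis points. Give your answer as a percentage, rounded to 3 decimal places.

Periodic yield y = 0.04125. Modified duration first:
  t   CF        PV=CF/(1+0.04125)^t    t·PV
  1         1.50         1.4406         1.4406
  2         1.50         1.3835         2.7670
  3         1.50         1.3287         3.9861
  4         1.50         1.2761         5.1042
  5         1.50         1.2255         6.1275
  6       101.50        79.6409       477.8452
  Σ                     86.2952       497.2706
P = 86.2952; D_Mac = 5.76244 half-year periods = 2.88122 yrs; D_mod = 2.88122/(1+0.04125) = 2.76708 yrs.
ΔP/P ≈ -D_mod · Δy = -2.76708 × (+0.0025) = -0.006918 = -0.6918%.

-0.692%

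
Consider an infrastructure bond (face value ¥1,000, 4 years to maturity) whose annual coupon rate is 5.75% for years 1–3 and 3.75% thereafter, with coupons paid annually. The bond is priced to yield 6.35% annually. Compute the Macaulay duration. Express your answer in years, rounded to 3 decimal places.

3.677 years

Periodic yield y = 0.0635. Discount each cash flow and weight by its year:
  t   CF        PV=CF/(1+0.0635)^t    t·PV
  1        57.50        54.0668        54.0668
  2        57.50        50.8385       101.6770
  3        57.50        47.8030       143.4091
  4     1,037.50       811.0323     3,244.1290
  Σ                    963.7406     3,543.2819
Price P = Σ PV = 963.7406.
Macaulay duration = Σ(t·PV) / P = 3,543.2819 / 963.7406 = 3.67659 years.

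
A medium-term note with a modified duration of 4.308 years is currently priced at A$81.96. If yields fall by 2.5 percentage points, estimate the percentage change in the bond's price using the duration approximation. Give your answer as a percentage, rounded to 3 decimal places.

+10.770%

Duration approximation: ΔP/P ≈ -D_mod · Δy = -4.308 × (-0.025) = +0.107700.
As a percentage: +10.7700%.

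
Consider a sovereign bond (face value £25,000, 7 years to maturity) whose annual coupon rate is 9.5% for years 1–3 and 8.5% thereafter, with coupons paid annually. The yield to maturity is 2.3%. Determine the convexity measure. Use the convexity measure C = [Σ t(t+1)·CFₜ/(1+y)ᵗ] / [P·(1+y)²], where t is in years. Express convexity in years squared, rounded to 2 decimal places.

With y = 0.023:
  t   CF        PV=CF/(1+0.023)^t    t·PV        t(t+1)·PV
  1     2,375.00     2,321.6031     2,321.6031       4,643.2063
  2     2,375.00     2,269.4068     4,538.8135      13,616.4406
  3     2,375.00     2,218.3839     6,655.1518      26,620.6073
  4     2,125.00     1,940.2442     7,760.9769      38,804.8845
  5     2,125.00     1,896.6219     9,483.1096      56,898.6576
  6     2,125.00     1,853.9804    11,123.8822      77,867.1756
  7    27,125.00    23,133.4449   161,934.1145   1,295,472.9163
  Σ                 35,633.6853   203,817.6518   1,513,923.8883
P = 35,633.6853.
Convexity = Σ t(t+1)·PV / [P·(1+y)²] = 1,513,923.8883 / (35,633.6853 × 1.046529) = 40.59682.

40.60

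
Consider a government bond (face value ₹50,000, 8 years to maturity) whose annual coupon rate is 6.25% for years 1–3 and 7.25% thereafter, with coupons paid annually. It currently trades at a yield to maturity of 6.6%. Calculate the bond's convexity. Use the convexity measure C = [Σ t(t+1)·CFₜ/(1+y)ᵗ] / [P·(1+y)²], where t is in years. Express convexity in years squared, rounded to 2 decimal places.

47.56

With y = 0.066:
  t   CF        PV=CF/(1+0.066)^t    t·PV        t(t+1)·PV
  1     3,125.00     2,931.5197     2,931.5197       5,863.0394
  2     3,125.00     2,750.0185     5,500.0370      16,500.1109
  3     3,125.00     2,579.7547     7,739.2640      30,957.0561
  4     3,625.00     2,807.2377    11,228.9509      56,144.7546
  5     3,625.00     2,633.4313    13,167.1563      79,002.9380
  6     3,625.00     2,470.3858    14,822.3148     103,756.2037
  7     3,625.00     2,317.4351    16,222.0456     129,776.3649
  8    53,625.00    32,159.5281   257,276.2250   2,315,486.0246
  Σ                 50,649.3109   328,887.5133   2,737,486.4921
P = 50,649.3109.
Convexity = Σ t(t+1)·PV / [P·(1+y)²] = 2,737,486.4921 / (50,649.3109 × 1.136356) = 47.56243.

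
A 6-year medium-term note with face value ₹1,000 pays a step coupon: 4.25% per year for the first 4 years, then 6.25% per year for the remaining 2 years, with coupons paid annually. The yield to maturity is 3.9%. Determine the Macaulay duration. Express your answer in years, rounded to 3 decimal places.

Periodic yield y = 0.039. Discount each cash flow and weight by its year:
  t   CF        PV=CF/(1+0.039)^t    t·PV
  1        42.50        40.9047        40.9047
  2        42.50        39.3693        78.7386
  3        42.50        37.8915       113.6746
  4        42.50        36.4692       145.8770
  5        62.50        51.6181       258.0907
  6     1,062.50       844.5700     5,067.4200
  Σ                  1,050.8230     5,704.7056
Price P = Σ PV = 1,050.8230.
Macaulay duration = Σ(t·PV) / P = 5,704.7056 / 1,050.8230 = 5.42880 years.

5.429 years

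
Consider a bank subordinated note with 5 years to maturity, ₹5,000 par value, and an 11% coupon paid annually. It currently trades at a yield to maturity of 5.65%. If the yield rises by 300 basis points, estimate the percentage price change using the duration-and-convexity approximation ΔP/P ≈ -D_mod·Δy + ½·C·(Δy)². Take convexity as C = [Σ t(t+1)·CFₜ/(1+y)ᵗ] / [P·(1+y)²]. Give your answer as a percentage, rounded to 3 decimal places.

With y = 0.0565:
  t   CF        PV=CF/(1+0.0565)^t    t·PV        t(t+1)·PV
  1       550.00       520.5868       520.5868       1,041.1737
  2       550.00       492.7467       985.4933       2,956.4799
  3       550.00       466.3953     1,399.1860       5,596.7439
  4       550.00       441.4532     1,765.8129       8,829.0643
  5     5,550.00     4,216.4356    21,082.1782     126,493.0694
  Σ                  6,137.6177    25,753.2572     144,916.5312
P = 6,137.6177; D_Mac = 4.19597 yrs; D_mod = 3.97158 yrs; C = 21.15335.
Duration effect: -3.97158 × (+0.03) = -0.119147
Convexity effect: 0.5 × 21.15335 × (0.03)² = +0.0095190
ΔP/P ≈ -0.119147 + 0.0095190 = -0.109628 = -10.9628%.

-10.963%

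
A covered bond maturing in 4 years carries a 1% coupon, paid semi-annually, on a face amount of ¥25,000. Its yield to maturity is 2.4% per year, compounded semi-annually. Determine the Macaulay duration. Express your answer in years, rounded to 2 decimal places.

3.93 years

Periodic yield y = 0.012. Discount each cash flow and weight by its period:
  t   CF        PV=CF/(1+0.012)^t    t·PV
  1       125.00       123.5178       123.5178
  2       125.00       122.0531       244.1063
  3       125.00       120.6059       361.8176
  4       125.00       119.1758       476.7031
  5       125.00       117.7626       588.8131
  6       125.00       116.3662       698.1973
  7       125.00       114.9864       804.9047
  8    25,125.00    22,838.2052   182,705.6415
  Σ                 23,672.6730   186,003.7014
Price P = Σ PV = 23,672.6730.
Macaulay duration = Σ(t·PV) / P = 186,003.7014 / 23,672.6730 = 7.85732 half-year periods.
In years: 7.85732 / 2 = 3.92866 years.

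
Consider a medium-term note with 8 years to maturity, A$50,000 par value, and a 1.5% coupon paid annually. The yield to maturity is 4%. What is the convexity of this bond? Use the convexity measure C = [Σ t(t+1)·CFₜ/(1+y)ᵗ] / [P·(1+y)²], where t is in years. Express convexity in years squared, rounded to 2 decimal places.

With y = 0.04:
  t   CF        PV=CF/(1+0.04)^t    t·PV        t(t+1)·PV
  1       750.00       721.1538       721.1538       1,442.3077
  2       750.00       693.4172     1,386.8343       4,160.5030
  3       750.00       666.7473     2,000.2418       8,000.9672
  4       750.00       641.1031     2,564.4126      12,822.0629
  5       750.00       616.4453     3,082.2267      18,493.3599
  6       750.00       592.7359     3,556.4154      24,894.9076
  7       750.00       569.9384     3,989.5685      31,916.5482
  8    50,750.00    37,082.5279   296,660.2232   2,669,942.0091
  Σ                 41,584.0689   313,961.0763   2,771,672.6654
P = 41,584.0689.
Convexity = Σ t(t+1)·PV / [P·(1+y)²] = 2,771,672.6654 / (41,584.0689 × 1.081600) = 61.62377.

61.62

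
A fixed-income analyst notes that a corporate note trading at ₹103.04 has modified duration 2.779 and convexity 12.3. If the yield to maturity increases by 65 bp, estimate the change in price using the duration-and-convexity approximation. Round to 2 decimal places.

-₹1.83

Duration effect: -D_mod·Δy = -2.779 × (+0.0065) = -0.0180635
Convexity effect: ½·C·(Δy)² = 0.5 × 12.3 × (0.0065)² = +0.0002598375
ΔP/P ≈ -0.0180635 + 0.0002598375 = -0.0178036625
ΔP ≈ 103.04 × (-0.0178036625) = -1.834489384.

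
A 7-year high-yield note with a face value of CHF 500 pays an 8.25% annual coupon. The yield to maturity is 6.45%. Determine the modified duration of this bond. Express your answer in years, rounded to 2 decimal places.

5.32 years

Periodic yield y = 0.0645. First find Macaulay duration:
  t   CF        PV=CF/(1+0.0645)^t    t·PV
  1        41.25        38.7506        38.7506
  2        41.25        36.4026        72.8052
  3        41.25        34.1969       102.5908
  4        41.25        32.1249       128.4995
  5        41.25        30.1784       150.8918
  6        41.25        28.3498       170.0988
  7       541.25       349.4445     2,446.1117
  Σ                    549.4477     3,109.7483
P = 549.4477; Macaulay duration = 3,109.7483 / 549.4477 = 5.65977 years.
Modified duration = D_Mac / (1 + y) = 5.65977 / 1.0645 = 5.31684 years.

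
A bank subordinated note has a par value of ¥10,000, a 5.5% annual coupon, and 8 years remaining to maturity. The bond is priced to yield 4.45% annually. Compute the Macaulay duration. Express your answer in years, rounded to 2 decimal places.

Periodic yield y = 0.0445. Discount each cash flow and weight by its year:
  t   CF        PV=CF/(1+0.0445)^t    t·PV
  1       550.00       526.5677       526.5677
  2       550.00       504.1338     1,008.2676
  3       550.00       482.6556     1,447.9668
  4       550.00       462.0925     1,848.3700
  5       550.00       442.4054     2,212.0272
  6       550.00       423.5572     2,541.3429
  7       550.00       405.5119     2,838.5831
  8    10,550.00     7,447.0609    59,576.4872
  Σ                 10,693.9850    71,999.6126
Price P = Σ PV = 10,693.9850.
Macaulay duration = Σ(t·PV) / P = 71,999.6126 / 10,693.9850 = 6.73272 years.

6.73 years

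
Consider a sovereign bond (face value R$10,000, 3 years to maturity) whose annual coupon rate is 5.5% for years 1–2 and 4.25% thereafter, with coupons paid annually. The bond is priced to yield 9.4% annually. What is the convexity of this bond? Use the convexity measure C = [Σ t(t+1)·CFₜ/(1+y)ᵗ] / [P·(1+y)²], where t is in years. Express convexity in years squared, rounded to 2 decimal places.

With y = 0.094:
  t   CF        PV=CF/(1+0.094)^t    t·PV        t(t+1)·PV
  1       550.00       502.7422       502.7422       1,005.4845
  2       550.00       459.5450       919.0900       2,757.2700
  3    10,425.00     7,962.0353    23,886.1058      95,544.4234
  Σ                  8,924.3225    25,307.9381      99,307.1778
P = 8,924.3225.
Convexity = Σ t(t+1)·PV / [P·(1+y)²] = 99,307.1778 / (8,924.3225 × 1.196836) = 9.29760.

9.30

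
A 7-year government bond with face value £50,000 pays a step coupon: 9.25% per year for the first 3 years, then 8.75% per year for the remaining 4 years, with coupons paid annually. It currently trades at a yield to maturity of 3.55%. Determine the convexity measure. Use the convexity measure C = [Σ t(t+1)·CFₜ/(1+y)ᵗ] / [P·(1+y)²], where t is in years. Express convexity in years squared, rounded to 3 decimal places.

With y = 0.0355:
  t   CF        PV=CF/(1+0.0355)^t    t·PV        t(t+1)·PV
  1     4,625.00     4,466.4413     4,466.4413       8,932.8827
  2     4,625.00     4,313.3185     8,626.6371      25,879.9112
  3     4,625.00     4,165.4452    12,496.3357      49,985.3426
  4     4,375.00     3,805.2014    15,220.8055      76,104.0274
  5     4,375.00     3,674.7478    18,373.7391     110,242.4347
  6     4,375.00     3,548.7666    21,292.5996     149,048.1975
  7    54,375.00    42,594.0118   298,158.0829   2,385,264.6635
  Σ                 66,567.9327   378,634.6412   2,805,457.4595
P = 66,567.9327.
Convexity = Σ t(t+1)·PV / [P·(1+y)²] = 2,805,457.4595 / (66,567.9327 × 1.072260) = 39.30415.

39.304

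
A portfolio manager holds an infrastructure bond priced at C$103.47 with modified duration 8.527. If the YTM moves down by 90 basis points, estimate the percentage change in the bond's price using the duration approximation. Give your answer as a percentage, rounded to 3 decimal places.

+7.674%

Duration approximation: ΔP/P ≈ -D_mod · Δy = -8.527 × (-0.009) = +0.076743.
As a percentage: +7.6743%.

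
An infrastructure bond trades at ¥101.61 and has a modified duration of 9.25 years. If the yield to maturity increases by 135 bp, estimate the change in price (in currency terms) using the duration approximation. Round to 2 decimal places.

-¥12.69

Duration approximation: ΔP/P ≈ -D_mod · Δy = -9.25 × (+0.0135) = -0.124875.
ΔP ≈ 101.61 × (-0.124875) = -12.68854875.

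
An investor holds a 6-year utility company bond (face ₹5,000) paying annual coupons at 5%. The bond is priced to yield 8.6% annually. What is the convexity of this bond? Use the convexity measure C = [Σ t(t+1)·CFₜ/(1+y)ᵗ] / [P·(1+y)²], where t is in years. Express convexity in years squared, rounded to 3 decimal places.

With y = 0.086:
  t   CF        PV=CF/(1+0.086)^t    t·PV        t(t+1)·PV
  1       250.00       230.2026       230.2026         460.4052
  2       250.00       211.9729       423.9458       1,271.8374
  3       250.00       195.1868       585.5605       2,342.2421
  4       250.00       179.7301       718.9202       3,594.6011
  5       250.00       165.4973       827.4864       4,964.9187
  6     5,250.00     3,200.2238    19,201.3429     134,409.4000
  Σ                  4,182.8135    21,987.4584     147,043.4044
P = 4,182.8135.
Convexity = Σ t(t+1)·PV / [P·(1+y)²] = 147,043.4044 / (4,182.8135 × 1.179396) = 29.80694.

29.807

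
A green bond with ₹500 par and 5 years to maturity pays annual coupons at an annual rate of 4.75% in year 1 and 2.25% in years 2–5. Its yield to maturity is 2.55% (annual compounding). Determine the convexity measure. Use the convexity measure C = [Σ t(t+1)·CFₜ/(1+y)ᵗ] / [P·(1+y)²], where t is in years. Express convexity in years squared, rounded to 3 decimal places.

With y = 0.0255:
  t   CF        PV=CF/(1+0.0255)^t    t·PV        t(t+1)·PV
  1        23.75        23.1594        23.1594          46.3189
  2        11.25        10.6975        21.3949          64.1848
  3        11.25        10.4315        31.2944         125.1776
  4        11.25        10.1721        40.6883         203.4416
  5       511.25       450.7700     2,253.8500      13,523.0998
  Σ                    505.2305     2,370.3871      13,962.2228
P = 505.2305.
Convexity = Σ t(t+1)·PV / [P·(1+y)²] = 13,962.2228 / (505.2305 × 1.051650) = 26.27809.

26.278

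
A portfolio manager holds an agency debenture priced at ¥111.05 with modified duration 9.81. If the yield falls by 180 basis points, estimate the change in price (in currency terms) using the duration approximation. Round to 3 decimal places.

+¥19.609

Duration approximation: ΔP/P ≈ -D_mod · Δy = -9.81 × (-0.018) = +0.176580.
ΔP ≈ 111.05 × (+0.176580) = +19.609209.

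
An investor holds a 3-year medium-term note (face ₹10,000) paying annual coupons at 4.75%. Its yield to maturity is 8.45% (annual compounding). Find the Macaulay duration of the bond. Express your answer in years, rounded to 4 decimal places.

2.8586 years

Periodic yield y = 0.0845. Discount each cash flow and weight by its year:
  t   CF        PV=CF/(1+0.0845)^t    t·PV
  1       475.00       437.9899       437.9899
  2       475.00       403.8634       807.7268
  3    10,475.00     8,212.3105    24,636.9316
  Σ                  9,054.1638    25,882.6482
Price P = Σ PV = 9,054.1638.
Macaulay duration = Σ(t·PV) / P = 25,882.6482 / 9,054.1638 = 2.85865 years.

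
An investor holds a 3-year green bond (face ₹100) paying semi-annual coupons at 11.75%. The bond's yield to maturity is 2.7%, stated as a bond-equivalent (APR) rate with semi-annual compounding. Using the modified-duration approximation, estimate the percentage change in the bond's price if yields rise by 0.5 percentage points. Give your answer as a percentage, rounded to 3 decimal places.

-1.313%

Periodic yield y = 0.0135. Modified duration first:
  t   CF        PV=CF/(1+0.0135)^t    t·PV
  1        5.875         5.7967         5.7967
  2        5.875         5.7195        11.4391
  3        5.875         5.6433        16.9300
  4        5.875         5.5682        22.2727
  5        5.875         5.4940        27.4700
  6      105.875        97.6902       586.1411
  Σ                    125.9120       670.0496
P = 125.9120; D_Mac = 5.32157 half-year periods = 2.66079 yrs; D_mod = 2.66079/(1+0.0135) = 2.62534 yrs.
ΔP/P ≈ -D_mod · Δy = -2.62534 × (+0.005) = -0.013127 = -1.3127%.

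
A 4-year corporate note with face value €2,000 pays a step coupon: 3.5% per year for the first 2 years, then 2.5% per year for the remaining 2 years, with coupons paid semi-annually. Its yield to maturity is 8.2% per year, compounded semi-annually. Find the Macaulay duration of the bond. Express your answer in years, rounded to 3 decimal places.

Periodic yield y = 0.041. Discount each cash flow and weight by its period:
  t   CF        PV=CF/(1+0.041)^t    t·PV
  1        35.00        33.6215        33.6215
  2        35.00        32.2973        64.5947
  3        35.00        31.0253        93.0759
  4        35.00        29.8034       119.2134
  5        25.00        20.4497       102.2484
  6        25.00        19.6443       117.8655
  7        25.00        18.8706       132.0940
  8     2,025.00     1,468.3149    11,746.5188
  Σ                  1,654.0268    12,409.2321
Price P = Σ PV = 1,654.0268.
Macaulay duration = Σ(t·PV) / P = 12,409.2321 / 1,654.0268 = 7.50244 half-year periods.
In years: 7.50244 / 2 = 3.75122 years.

3.751 years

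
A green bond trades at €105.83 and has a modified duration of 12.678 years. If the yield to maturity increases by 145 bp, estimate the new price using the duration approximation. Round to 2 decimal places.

Duration approximation: ΔP/P ≈ -D_mod · Δy = -12.678 × (+0.0145) = -0.183831.
New price ≈ 105.83 × (1 - 0.183831) = 86.37516527.

€86.38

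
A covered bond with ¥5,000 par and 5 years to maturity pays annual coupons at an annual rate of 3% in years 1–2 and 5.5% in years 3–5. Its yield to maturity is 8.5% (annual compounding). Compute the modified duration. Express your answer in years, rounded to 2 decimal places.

Periodic yield y = 0.085. First find Macaulay duration:
  t   CF        PV=CF/(1+0.085)^t    t·PV
  1       150.00       138.2488       138.2488
  2       150.00       127.4183       254.8366
  3       275.00       215.2997       645.8992
  4       275.00       198.4329       793.7317
  5     5,275.00     3,508.1146    17,540.5730
  Σ                  4,187.5144    19,373.2894
P = 4,187.5144; Macaulay duration = 19,373.2894 / 4,187.5144 = 4.62644 years.
Modified duration = D_Mac / (1 + y) = 4.62644 / 1.085 = 4.26400 years.

4.26 years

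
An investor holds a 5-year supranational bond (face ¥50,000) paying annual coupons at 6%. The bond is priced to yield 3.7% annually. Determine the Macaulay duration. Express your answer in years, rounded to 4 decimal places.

4.4939 years

Periodic yield y = 0.037. Discount each cash flow and weight by its year:
  t   CF        PV=CF/(1+0.037)^t    t·PV
  1     3,000.00     2,892.9605     2,892.9605
  2     3,000.00     2,789.7401     5,579.4802
  3     3,000.00     2,690.2026     8,070.6078
  4     3,000.00     2,594.2166    10,376.8663
  5    53,000.00    44,195.9107   220,979.5536
  Σ                 55,163.0304   247,899.4683
Price P = Σ PV = 55,163.0304.
Macaulay duration = Σ(t·PV) / P = 247,899.4683 / 55,163.0304 = 4.49394 years.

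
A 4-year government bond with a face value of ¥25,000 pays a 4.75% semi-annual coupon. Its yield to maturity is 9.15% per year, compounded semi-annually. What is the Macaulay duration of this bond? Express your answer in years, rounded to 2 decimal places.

Periodic yield y = 0.04575. Discount each cash flow and weight by its period:
  t   CF        PV=CF/(1+0.04575)^t    t·PV
  1       593.75       567.7743       567.7743
  2       593.75       542.9350     1,085.8701
  3       593.75       519.1824     1,557.5473
  4       593.75       496.4690     1,985.8760
  5       593.75       474.7492     2,373.7461
  6       593.75       453.9796     2,723.8779
  7       593.75       434.1187     3,038.8310
  8    25,593.75    17,894.1444   143,153.1551
  Σ                 21,383.3528   156,486.6778
Price P = Σ PV = 21,383.3528.
Macaulay duration = Σ(t·PV) / P = 156,486.6778 / 21,383.3528 = 7.31815 half-year periods.
In years: 7.31815 / 2 = 3.65908 years.

3.66 years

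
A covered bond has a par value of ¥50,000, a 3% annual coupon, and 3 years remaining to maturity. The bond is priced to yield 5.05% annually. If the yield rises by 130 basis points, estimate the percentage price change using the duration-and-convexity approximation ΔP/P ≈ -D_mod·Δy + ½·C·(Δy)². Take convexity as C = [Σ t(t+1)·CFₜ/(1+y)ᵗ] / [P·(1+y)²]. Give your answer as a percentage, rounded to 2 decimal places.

With y = 0.0505:
  t   CF        PV=CF/(1+0.0505)^t    t·PV        t(t+1)·PV
  1     1,500.00     1,427.8915     1,427.8915       2,855.7830
  2     1,500.00     1,359.2494     2,718.4988       8,155.4963
  3    51,500.00    44,424.1430   133,272.4291     533,089.7165
  Σ                 47,211.2839   137,418.8194     544,100.9957
P = 47,211.2839; D_Mac = 2.91072 yrs; D_mod = 2.77079 yrs; C = 10.44339.
Duration effect: -2.77079 × (+0.013) = -0.036020
Convexity effect: 0.5 × 10.44339 × (0.013)² = +0.0008825
ΔP/P ≈ -0.036020 + 0.0008825 = -0.035138 = -3.5138%.

-3.51%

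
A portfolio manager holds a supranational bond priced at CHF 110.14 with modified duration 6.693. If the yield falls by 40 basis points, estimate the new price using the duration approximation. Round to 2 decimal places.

Duration approximation: ΔP/P ≈ -D_mod · Δy = -6.693 × (-0.004) = +0.026772.
New price ≈ 110.14 × (1 + 0.026772) = 113.08866808.

CHF 113.09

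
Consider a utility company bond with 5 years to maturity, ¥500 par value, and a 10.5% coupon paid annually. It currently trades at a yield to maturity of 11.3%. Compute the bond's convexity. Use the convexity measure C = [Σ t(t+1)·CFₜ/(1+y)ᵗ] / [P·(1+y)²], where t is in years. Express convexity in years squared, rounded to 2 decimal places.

With y = 0.113:
  t   CF        PV=CF/(1+0.113)^t    t·PV        t(t+1)·PV
  1        52.50        47.1698        47.1698          94.3396
  2        52.50        42.3808        84.7616         254.2847
  3        52.50        38.0780       114.2339         456.9357
  4        52.50        34.2120       136.8481         684.2403
  5       552.50       323.4867     1,617.4336       9,704.6017
  Σ                    485.3273     2,000.4470      11,194.4020
P = 485.3273.
Convexity = Σ t(t+1)·PV / [P·(1+y)²] = 11,194.4020 / (485.3273 × 1.238769) = 18.61984.

18.62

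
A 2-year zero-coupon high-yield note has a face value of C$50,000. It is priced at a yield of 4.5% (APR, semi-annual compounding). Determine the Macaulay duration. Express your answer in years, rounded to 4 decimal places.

A zero-coupon bond has a single cash flow at maturity, so its Macaulay duration equals its maturity: 2 years.
(Equivalently: 4 semi-annual periods ÷ 2 = 2 years.)

2.0000 years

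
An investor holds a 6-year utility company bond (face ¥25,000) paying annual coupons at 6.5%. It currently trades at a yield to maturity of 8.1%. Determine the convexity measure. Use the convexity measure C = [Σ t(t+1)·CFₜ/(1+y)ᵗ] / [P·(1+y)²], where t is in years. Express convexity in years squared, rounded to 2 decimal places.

With y = 0.081:
  t   CF        PV=CF/(1+0.081)^t    t·PV        t(t+1)·PV
  1     1,625.00     1,503.2377     1,503.2377       3,006.4755
  2     1,625.00     1,390.5992     2,781.1984       8,343.5952
  3     1,625.00     1,286.4007     3,859.2022      15,436.8090
  4     1,625.00     1,190.0099     4,760.0398      23,800.1988
  5     1,625.00     1,100.8418     5,504.2088      33,025.2528
  6    26,625.00    16,685.3551   100,112.1304     700,784.9125
  Σ                 23,156.4445   118,520.0173     784,397.2437
P = 23,156.4445.
Convexity = Σ t(t+1)·PV / [P·(1+y)²] = 784,397.2437 / (23,156.4445 × 1.168561) = 28.98764.

28.99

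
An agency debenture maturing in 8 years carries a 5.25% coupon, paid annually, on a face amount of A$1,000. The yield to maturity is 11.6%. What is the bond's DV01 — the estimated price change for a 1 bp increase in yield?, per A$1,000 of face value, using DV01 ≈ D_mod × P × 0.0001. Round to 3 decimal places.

A$0.391

Periodic yield y = 0.116.
  t   CF        PV=CF/(1+0.116)^t    t·PV
  1        52.50        47.0430        47.0430
  2        52.50        42.1532        84.3065
  3        52.50        37.7717       113.3151
  4        52.50        33.8456       135.3825
  5        52.50        30.3276       151.6381
  6        52.50        27.1753       163.0517
  7        52.50        24.3506       170.4543
  8     1,052.50       437.4300     3,499.4399
  Σ                    680.0971     4,364.6311
P = 680.0971; D_Mac = 6.41766 yrs; D_mod = 5.75059 yrs.
DV01 ≈ 5.75059 × 680.0971 × 0.0001 = 0.391096.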